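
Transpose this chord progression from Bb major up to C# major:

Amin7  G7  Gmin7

B#min7 A#7 A#min7

Bb major up to C# major is an augmented second; each chord root moves by that interval while the quality stays the same.
Amin7: root A up an augmented second → B#, giving B#min7.
G7: root G up an augmented second → A#, giving A#7.
Gmin7: root G up an augmented second → A#, giving A#min7.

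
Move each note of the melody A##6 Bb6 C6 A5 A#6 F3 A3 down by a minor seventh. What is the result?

B##5 C6 D5 B4 B#5 G2 B2

A##6 down a minor seventh is B##5.
A minor seventh down from Bb6 gives C6.
C6: a seventh down reaches D, and 10 semitones makes it D5.
A5: a seventh down reaches B, and 10 semitones makes it B4.
A#6 down a minor seventh is B#5.
A minor seventh down from F3 gives G2.
A minor seventh down from A3 gives B2.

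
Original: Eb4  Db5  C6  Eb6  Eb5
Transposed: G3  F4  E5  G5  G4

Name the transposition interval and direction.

From Eb4 to G3 is 6 letter names — a sixth of some quality.
G3 to Eb4 is 8 semitones, which makes it a minor sixth; the second version is lower, so the direction is down.
Checking another pair — Eb5 → G4 — gives the same interval.

down a minor sixth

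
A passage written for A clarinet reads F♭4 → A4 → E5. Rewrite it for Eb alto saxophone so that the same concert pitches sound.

Bb4 D#5 A#5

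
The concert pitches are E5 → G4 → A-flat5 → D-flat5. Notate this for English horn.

Written C4 sounds as F3 on the English horn, so concert pitches are written a perfect fifth up.
E5 becomes B5
G4 becomes D5
Ab5 becomes Eb6
Db5 becomes Ab5

B5 D5 Eb6 Ab5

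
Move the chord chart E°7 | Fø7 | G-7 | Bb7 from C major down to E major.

G#°7 Aø7 B-7 D7

C major down to E major is a minor sixth; each chord root moves by that interval while the quality stays the same.
E°7: root E down a minor sixth → G#, giving G#°7.
Fø7: root F down a minor sixth → A, giving Aø7.
G-7: root G down a minor sixth → B, giving B-7.
Bb7: root Bb down a minor sixth → D, giving D7.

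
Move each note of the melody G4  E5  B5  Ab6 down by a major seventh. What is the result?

Ab3 F4 C5 Bbb5

G4 down a major seventh is Ab3.
E5 down a major seventh is F4.
B5: a seventh down reaches C, and 11 semitones makes it C5.
Ab6 down a major seventh is Bbb5.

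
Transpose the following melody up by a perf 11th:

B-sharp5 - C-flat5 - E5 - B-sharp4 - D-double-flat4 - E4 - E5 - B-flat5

B#5 -> E#7
Cb5 -> Fb6
E5 -> A6
B#4 -> E#6
Dbb4 -> Gbb5
E4 -> A5
E5 -> A6
Bb5 -> Eb7

E#7 Fb6 A6 E#6 Gbb5 A5 A6 Eb7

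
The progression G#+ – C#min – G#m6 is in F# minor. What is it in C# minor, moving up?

F# minor up to C# minor is a perfect fifth; each chord root moves by that interval while the quality stays the same.
G#+: root G# up a perfect fifth → D#, giving D#+.
C#min: root C# up a perfect fifth → G#, giving G#min.
G#m6: root G# up a perfect fifth → D#, giving D#m6.

D#+ G#min D#m6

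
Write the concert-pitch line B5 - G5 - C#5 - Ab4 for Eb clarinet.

The Eb clarinet sounds a minor third above written, so the written part must be a minor third below concert — transpose each note down.
B5 gives G#5
G5 gives E5
C#5 gives A#4
Ab4 gives F4

G#5 E5 A#4 F4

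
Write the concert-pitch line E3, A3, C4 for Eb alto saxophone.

C#4 F#4 A4

The Eb alto saxophone sounds a major sixth below written, so the written part must be a major sixth above concert — transpose each note up.
E3 → C#4
A3 → F#4
C4 → A4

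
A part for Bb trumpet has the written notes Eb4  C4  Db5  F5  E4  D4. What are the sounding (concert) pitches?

Db4 Bb3 Cb5 Eb5 D4 C4

The Bb trumpet sounds a major second below written, so transpose each written note down a major second.
Eb4 becomes Db4
C4 becomes Bb3
Db5 becomes Cb5
F5 becomes Eb5
E4 becomes D4
D4 becomes C4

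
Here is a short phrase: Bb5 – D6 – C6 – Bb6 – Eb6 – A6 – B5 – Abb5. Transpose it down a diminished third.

Bb5: a third down reaches G, and 2 semitones makes it G#5.
A diminished third down from D6 gives B#5.
C6 down a diminished third is A#5.
A diminished third down from Bb6 gives G#6.
A diminished third down from Eb6 gives C#6.
A diminished third down from A6 gives F##6.
A diminished third down from B5 gives G##5.
A diminished third down from Abb5 gives F5.

G#5 B#5 A#5 G#6 C#6 F##6 G##5 F5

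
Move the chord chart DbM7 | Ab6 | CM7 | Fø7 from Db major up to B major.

Db major up to B major is an augmented sixth; each chord root moves by that interval while the quality stays the same.
DbM7: root Db up an augmented sixth → B, giving BM7.
Ab6: root Ab up an augmented sixth → F#, giving F#6.
CM7: root C up an augmented sixth → A#, giving A#M7.
Fø7: root F up an augmented sixth → D#, giving D#ø7.

BM7 F#6 A#M7 D#ø7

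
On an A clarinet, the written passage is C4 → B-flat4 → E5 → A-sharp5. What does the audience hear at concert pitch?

Written C4 on the A clarinet sounds as A3, a minor third lower; apply that shift to every note.
C4 becomes A3
Bb4 becomes G4
E5 becomes C#5
A#5 becomes F##5

A3 G4 C#5 F##5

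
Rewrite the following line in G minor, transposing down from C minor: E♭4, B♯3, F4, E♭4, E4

C minor to G minor down is a perfect fourth, so every note moves down by that interval.
Eb4 -> Bb3
B#3 -> F##3
F4 -> C4
Eb4 -> Bb3
E4 -> B3

Bb3 F##3 C4 Bb3 B3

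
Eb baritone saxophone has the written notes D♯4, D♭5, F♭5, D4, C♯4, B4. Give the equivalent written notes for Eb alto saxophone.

D#3 Db4 Fb4 D3 C#3 B3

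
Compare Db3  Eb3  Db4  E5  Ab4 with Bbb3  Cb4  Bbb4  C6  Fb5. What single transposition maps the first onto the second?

up a minor sixth

From Db3 to Bbb3 is 6 letter names — a sixth of some quality.
Db3 to Bbb3 is 8 semitones, which makes it a minor sixth; the second version is higher, so the direction is up.
Checking another pair — Ab4 → Fb5 — gives the same interval.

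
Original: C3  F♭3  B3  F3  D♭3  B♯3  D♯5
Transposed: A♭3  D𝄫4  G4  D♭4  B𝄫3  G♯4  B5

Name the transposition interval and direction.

up a minor sixth

From C3 to Ab3 is 6 letter names — a sixth of some quality.
C3 to Ab3 is 8 semitones, which makes it a minor sixth; the second version is higher, so the direction is up.
Checking another pair — D#5 → B5 — gives the same interval.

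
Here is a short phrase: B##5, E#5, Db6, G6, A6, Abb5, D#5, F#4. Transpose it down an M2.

B##5 gives A##5
E#5 gives D#5
Db6 gives Cb6
G6 gives F6
A6 gives G6
Abb5 gives Gbb5
D#5 gives C#5
F#4 gives E4

A##5 D#5 Cb6 F6 G6 Gbb5 C#5 E4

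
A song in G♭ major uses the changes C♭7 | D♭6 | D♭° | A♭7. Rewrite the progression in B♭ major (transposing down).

G♭ major down to B♭ major is a minor sixth; each chord root moves by that interval while the quality stays the same.
C♭7: root C♭ down a minor sixth → Eb, giving Eb7.
D♭6: root D♭ down a minor sixth → F, giving F6.
D♭°: root D♭ down a minor sixth → F, giving F°.
A♭7: root A♭ down a minor sixth → C, giving C7.

Eb7 F6 F° C7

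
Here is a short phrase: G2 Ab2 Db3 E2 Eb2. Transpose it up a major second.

G2 up a major second is A2.
A major second up from Ab2 gives Bb2.
Db3 up a major second is Eb3.
E2 up a major second is F#2.
Eb2: a second up reaches F, and 2 semitones makes it F2.

A2 Bb2 Eb3 F#2 F2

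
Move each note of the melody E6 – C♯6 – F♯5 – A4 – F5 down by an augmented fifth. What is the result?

E6 becomes Ab5
C#6 becomes F5
F#5 becomes Bb4
A4 becomes Db4
F5 becomes Bbb4

Ab5 F5 Bb4 Db4 Bbb4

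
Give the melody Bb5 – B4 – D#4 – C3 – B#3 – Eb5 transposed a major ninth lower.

Bb5 down a major ninth is Ab4.
B4 down a major ninth is A3.
D#4: a ninth down reaches C, and 14 semitones makes it C#3.
A major ninth down from C3 gives Bb1.
B#3: a ninth down reaches A, and 14 semitones makes it A#2.
Eb5 down a major ninth is Db4.

Ab4 A3 C#3 Bb1 A#2 Db4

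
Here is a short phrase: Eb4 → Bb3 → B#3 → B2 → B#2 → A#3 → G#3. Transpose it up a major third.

G4 D4 D##4 D#3 D##3 C##4 B#3

A major third up from Eb4 gives G4.
Bb3 up a major third is D4.
B#3 up a major third is D##4.
A major third up from B2 gives D#3.
A major third up from B#2 gives D##3.
A#3 up a major third is C##4.
A major third up from G#3 gives B#3.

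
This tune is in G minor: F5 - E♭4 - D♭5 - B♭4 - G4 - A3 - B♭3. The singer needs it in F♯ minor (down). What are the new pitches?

From G down to F♯ is a minor second; apply that to each pitch.
F5 gives E5
Eb4 gives D4
Db5 gives C5
Bb4 gives A4
G4 gives F#4
A3 gives G#3
Bb3 gives A3

E5 D4 C5 A4 F#4 G#3 A3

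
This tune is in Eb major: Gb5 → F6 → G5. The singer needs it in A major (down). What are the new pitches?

Eb major to A major down is a diminished fifth, so every note moves down by that interval.
Gb5 gives C5
F6 gives B5
G5 gives C#5

C5 B5 C#5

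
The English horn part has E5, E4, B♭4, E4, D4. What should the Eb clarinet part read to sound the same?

F#4 F#3 C4 F#3 E3

First find concert pitch: the English horn sounds a perfect fifth below written, so E5 E4 B♭4 E4 D4 sounds A4 A3 Eb4 A3 G3.
Then write for Eb clarinet: it sounds a minor third above written, so the part must be a minor third below concert.
A4 → F#4
A3 → F#3
Eb4 → C4
A3 → F#3
G3 → E3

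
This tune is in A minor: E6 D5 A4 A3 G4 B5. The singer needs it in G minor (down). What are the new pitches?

D6 C5 G4 G3 F4 A5

From A down to G is a major second; apply that to each pitch.
E6 to D6
D5 to C5
A4 to G4
A3 to G3
G4 to F4
B5 to A5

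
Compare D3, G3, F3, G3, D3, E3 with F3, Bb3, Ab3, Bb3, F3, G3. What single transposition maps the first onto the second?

From D3 to F3 is 3 letter names — a third of some quality.
D3 to F3 is 3 semitones, which makes it a minor third; the second version is higher, so the direction is up.
Checking another pair — E3 → G3 — gives the same interval.

up a minor third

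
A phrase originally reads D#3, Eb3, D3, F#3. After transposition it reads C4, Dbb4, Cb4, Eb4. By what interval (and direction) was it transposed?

From D#3 to C4 is 7 letter names — a seventh of some quality.
D#3 to C4 is 9 semitones, which makes it a diminished seventh; the second version is higher, so the direction is up.
Checking another pair — F#3 → Eb4 — gives the same interval.

up a diminished seventh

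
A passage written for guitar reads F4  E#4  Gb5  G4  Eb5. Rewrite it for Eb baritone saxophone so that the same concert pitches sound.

First find concert pitch: the guitar sounds a perfect octave below written, so F4 E#4 Gb5 G4 Eb5 sounds F3 E#3 Gb4 G3 Eb4.
Then write for Eb baritone saxophone: it sounds a major thirteenth below written, so the part must be a major thirteenth above concert.
F3 → D5
E#3 → C##5
Gb4 → Eb6
G3 → E5
Eb4 → C6

D5 C##5 Eb6 E5 C6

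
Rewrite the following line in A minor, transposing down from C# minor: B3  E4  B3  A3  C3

From C# down to A is a major third; apply that to each pitch.
B3 to G3
E4 to C4
B3 to G3
A3 to F3
C3 to Ab2

G3 C4 G3 F3 Ab2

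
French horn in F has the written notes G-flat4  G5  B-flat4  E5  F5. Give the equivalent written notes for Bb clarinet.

Db4 D5 F4 B4 C5

First find concert pitch: the French horn in F sounds a perfect fifth below written, so G-flat4 G5 B-flat4 E5 F5 sounds Cb4 C5 Eb4 A4 Bb4.
Then write for Bb clarinet: it sounds a major second below written, so the part must be a major second above concert.
Cb4 → Db4
C5 → D5
Eb4 → F4
A4 → B4
Bb4 → C5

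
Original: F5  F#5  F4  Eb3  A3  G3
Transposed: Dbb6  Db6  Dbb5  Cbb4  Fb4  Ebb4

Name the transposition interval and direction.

From F5 to Dbb6 is 6 letter names — a sixth of some quality.
F5 to Dbb6 is 7 semitones, which makes it a diminished sixth; the second version is higher, so the direction is up.
Checking another pair — G3 → Ebb4 — gives the same interval.

up a diminished sixth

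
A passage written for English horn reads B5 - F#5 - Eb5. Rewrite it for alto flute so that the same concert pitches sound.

A5 E5 Db5

First find concert pitch: the English horn sounds a perfect fifth below written, so B5 F#5 Eb5 sounds E5 B4 Ab4.
Then write for alto flute: it sounds a perfect fourth below written, so the part must be a perfect fourth above concert.
E5 → A5
B4 → E5
Ab4 → Db5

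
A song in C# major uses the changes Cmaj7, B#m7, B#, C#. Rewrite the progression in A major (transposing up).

Abmaj7 G#m7 G# A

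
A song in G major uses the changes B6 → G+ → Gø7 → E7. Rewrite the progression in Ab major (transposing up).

C6 Ab+ Abø7 F7

G major up to Ab major is a minor second; each chord root moves by that interval while the quality stays the same.
B6: root B up a minor second → C, giving C6.
G+: root G up a minor second → Ab, giving Ab+.
Gø7: root G up a minor second → Ab, giving Abø7.
E7: root E up a minor second → F, giving F7.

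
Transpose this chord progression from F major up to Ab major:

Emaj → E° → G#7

Gmaj G° B7

F major up to Ab major is a minor third; each chord root moves by that interval while the quality stays the same.
Emaj: root E up a minor third → G, giving Gmaj.
E°: root E up a minor third → G, giving G°.
G#7: root G# up a minor third → B, giving B7.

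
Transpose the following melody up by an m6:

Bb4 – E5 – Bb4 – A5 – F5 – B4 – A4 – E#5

Gb5 C6 Gb5 F6 Db6 G5 F5 C#6

Bb4 gives Gb5
E5 gives C6
Bb4 gives Gb5
A5 gives F6
F5 gives Db6
B4 gives G5
A4 gives F5
E#5 gives C#6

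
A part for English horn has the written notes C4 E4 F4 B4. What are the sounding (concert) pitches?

Written C4 on the English horn sounds as F3, a perfect fifth lower; apply that shift to every note.
C4 gives F3
E4 gives A3
F4 gives Bb3
B4 gives E4

F3 A3 Bb3 E4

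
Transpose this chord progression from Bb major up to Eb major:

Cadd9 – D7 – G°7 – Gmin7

Fadd9 G7 C°7 Cmin7

Bb major up to Eb major is a perfect fourth; each chord root moves by that interval while the quality stays the same.
Cadd9: root C up a perfect fourth → F, giving Fadd9.
D7: root D up a perfect fourth → G, giving G7.
G°7: root G up a perfect fourth → C, giving C°7.
Gmin7: root G up a perfect fourth → C, giving Cmin7.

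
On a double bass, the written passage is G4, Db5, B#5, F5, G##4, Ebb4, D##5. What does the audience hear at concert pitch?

G3 Db4 B#4 F4 G##3 Ebb3 D##4

Written C4 on the double bass sounds as C3, a perfect octave lower; apply that shift to every note.
G4 -> G3
Db5 -> Db4
B#5 -> B#4
F5 -> F4
G##4 -> G##3
Ebb4 -> Ebb3
D##5 -> D##4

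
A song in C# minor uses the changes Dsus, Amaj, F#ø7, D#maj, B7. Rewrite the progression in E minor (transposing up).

Fsus Cmaj Aø7 F#maj D7

C# minor up to E minor is a minor third; each chord root moves by that interval while the quality stays the same.
Dsus: root D up a minor third → F, giving Fsus.
Amaj: root A up a minor third → C, giving Cmaj.
F#ø7: root F# up a minor third → A, giving Aø7.
D#maj: root D# up a minor third → F#, giving F#maj.
B7: root B up a minor third → D, giving D7.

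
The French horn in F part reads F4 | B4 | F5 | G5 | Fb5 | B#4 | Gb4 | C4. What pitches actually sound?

Bb3 E4 Bb4 C5 Bbb4 E#4 Cb4 F3

The French horn in F sounds a perfect fifth below written, so transpose each written note down a perfect fifth.
F4 → Bb3
B4 → E4
F5 → Bb4
G5 → C5
Fb5 → Bbb4
B#4 → E#4
Gb4 → Cb4
C4 → F3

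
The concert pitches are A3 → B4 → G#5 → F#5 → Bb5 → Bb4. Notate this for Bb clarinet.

B3 C#5 A#5 G#5 C6 C5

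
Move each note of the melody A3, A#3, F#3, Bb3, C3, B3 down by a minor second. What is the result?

A3 becomes G#3
A#3 becomes G##3
F#3 becomes E#3
Bb3 becomes A3
C3 becomes B2
B3 becomes A#3

G#3 G##3 E#3 A3 B2 A#3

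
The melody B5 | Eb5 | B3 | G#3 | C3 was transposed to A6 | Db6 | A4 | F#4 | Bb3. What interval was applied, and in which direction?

up a minor seventh

Take the first pair: B5 → A6. B to A spans 7 letter names, so the interval is some kind of seventh.
B5 to A6 is 10 semitones, which makes it a minor seventh; the second version is higher, so the direction is up.
Checking another pair — C3 → Bb3 — gives the same interval.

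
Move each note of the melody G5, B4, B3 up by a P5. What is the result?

G5 → D6
B4 → F#5
B3 → F#4

D6 F#5 F#4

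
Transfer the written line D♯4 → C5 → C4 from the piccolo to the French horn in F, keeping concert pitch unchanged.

A#5 G6 G5

First find concert pitch: the piccolo sounds a perfect octave above written, so D♯4 C5 C4 sounds D#5 C6 C5.
Then write for French horn in F: it sounds a perfect fifth below written, so the part must be a perfect fifth above concert.
D#5 → A#5
C6 → G6
C5 → G5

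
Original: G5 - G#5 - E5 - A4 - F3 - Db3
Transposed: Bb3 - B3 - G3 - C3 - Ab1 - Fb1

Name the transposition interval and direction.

down a major thirteenth

Take the first pair: G5 → Bb3. G to B spans 13 letter names, so the interval is some kind of thirteenth.
Bb3 to G5 is 21 semitones, which makes it a major thirteenth; the second version is lower, so the direction is down.
Checking another pair — Db3 → Fb1 — gives the same interval.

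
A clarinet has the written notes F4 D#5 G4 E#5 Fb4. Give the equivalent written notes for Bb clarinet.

E4 C##5 F#4 D##5 Eb4

First find concert pitch: the A clarinet sounds a minor third below written, so F4 D#5 G4 E#5 Fb4 sounds D4 B#4 E4 C##5 Db4.
Then write for Bb clarinet: it sounds a major second below written, so the part must be a major second above concert.
D4 → E4
B#4 → C##5
E4 → F#4
C##5 → D##5
Db4 → Eb4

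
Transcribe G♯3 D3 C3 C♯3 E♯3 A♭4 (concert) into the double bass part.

G#4 D4 C4 C#4 E#4 Ab5

The double bass sounds a perfect octave below written, so the written part must be a perfect octave above concert — transpose each note up.
G#3 -> G#4
D3 -> D4
C3 -> C4
C#3 -> C#4
E#3 -> E#4
Ab4 -> Ab5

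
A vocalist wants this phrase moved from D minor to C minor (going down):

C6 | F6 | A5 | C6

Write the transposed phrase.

Bb5 Eb6 G5 Bb5

D minor to C minor down is a major second, so every note moves down by that interval.
C6 gives Bb5
F6 gives Eb6
A5 gives G5
C6 gives Bb5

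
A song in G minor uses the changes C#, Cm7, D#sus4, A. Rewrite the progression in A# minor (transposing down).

G minor down to A# minor is a diminished seventh; each chord root moves by that interval while the quality stays the same.
C#: root C# down a diminished seventh → D##, giving D##.
Cm7: root C down a diminished seventh → D#, giving D#m7.
D#sus4: root D# down a diminished seventh → E##, giving E##sus4.
A: root A down a diminished seventh → B#, giving B#.

D## D#m7 E##sus4 B#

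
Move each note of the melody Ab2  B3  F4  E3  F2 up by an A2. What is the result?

Ab2 → B2
B3 → C##4
F4 → G#4
E3 → F##3
F2 → G#2

B2 C##4 G#4 F##3 G#2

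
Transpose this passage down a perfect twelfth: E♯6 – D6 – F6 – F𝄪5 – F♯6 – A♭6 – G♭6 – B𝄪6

A#4 G4 Bb4 B#3 B4 Db5 Cb5 E##5

A perfect twelfth down from E#6 gives A#4.
D6: a twelfth down reaches G, and 19 semitones makes it G4.
F6 down a perfect twelfth is Bb4.
A perfect twelfth down from F##5 gives B#3.
F#6 down a perfect twelfth is B4.
A perfect twelfth down from Ab6 gives Db5.
Gb6 down a perfect twelfth is Cb5.
B##6 down a perfect twelfth is E##5.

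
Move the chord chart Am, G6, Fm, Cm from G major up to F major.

Gm F6 Ebm Bbm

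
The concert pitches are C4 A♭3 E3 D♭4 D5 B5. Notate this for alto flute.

F4 Db4 A3 Gb4 G5 E6

The alto flute sounds a perfect fourth below written, so the written part must be a perfect fourth above concert — transpose each note up.
C4 → F4
Ab3 → Db4
E3 → A3
Db4 → Gb4
D5 → G5
B5 → E6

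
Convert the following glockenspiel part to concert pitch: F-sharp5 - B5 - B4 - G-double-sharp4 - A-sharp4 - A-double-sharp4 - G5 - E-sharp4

F#7 B7 B6 G##6 A#6 A##6 G7 E#6

Written C4 on the glockenspiel sounds as C6, a perfect fifteenth higher; apply that shift to every note.
F#5 -> F#7
B5 -> B7
B4 -> B6
G##4 -> G##6
A#4 -> A#6
A##4 -> A##6
G5 -> G7
E#4 -> E#6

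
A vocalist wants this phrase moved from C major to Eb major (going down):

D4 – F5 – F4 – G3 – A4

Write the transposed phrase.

F3 Ab4 Ab3 Bb2 C4

From C down to Eb is a major sixth; apply that to each pitch.
D4 → F3
F5 → Ab4
F4 → Ab3
G3 → Bb2
A4 → C4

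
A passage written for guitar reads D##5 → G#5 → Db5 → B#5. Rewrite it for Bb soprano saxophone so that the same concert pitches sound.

First find concert pitch: the guitar sounds a perfect octave below written, so D##5 G#5 Db5 B#5 sounds D##4 G#4 Db4 B#4.
Then write for Bb soprano saxophone: it sounds a major second below written, so the part must be a major second above concert.
D##4 → E##4
G#4 → A#4
Db4 → Eb4
B#4 → C##5

E##4 A#4 Eb4 C##5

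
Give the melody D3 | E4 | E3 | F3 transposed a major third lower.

Bb2 C4 C3 Db3

D3 down a major third is Bb2.
E4 down a major third is C4.
E3 down a major third is C3.
F3: a third down reaches D, and 4 semitones makes it Db3.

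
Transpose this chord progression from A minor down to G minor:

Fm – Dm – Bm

Ebm Cm Am

A minor down to G minor is a major second; each chord root moves by that interval while the quality stays the same.
Fm: root F down a major second → Eb, giving Ebm.
Dm: root D down a major second → C, giving Cm.
Bm: root B down a major second → A, giving Am.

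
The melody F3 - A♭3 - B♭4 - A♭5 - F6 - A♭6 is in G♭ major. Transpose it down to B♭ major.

A2 C3 D4 C5 A5 C6

G♭ major to B♭ major down is a minor sixth, so every note moves down by that interval.
F3 → A2
Ab3 → C3
Bb4 → D4
Ab5 → C5
F6 → A5
Ab6 → C6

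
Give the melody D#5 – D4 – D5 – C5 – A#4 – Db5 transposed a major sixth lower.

F#4 F3 F4 Eb4 C#4 Fb4

A major sixth down from D#5 gives F#4.
D4 down a major sixth is F3.
A major sixth down from D5 gives F4.
A major sixth down from C5 gives Eb4.
A#4 down a major sixth is C#4.
Db5 down a major sixth is Fb4.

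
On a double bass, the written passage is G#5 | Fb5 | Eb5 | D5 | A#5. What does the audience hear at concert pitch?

Written C4 on the double bass sounds as C3, a perfect octave lower; apply that shift to every note.
G#5 gives G#4
Fb5 gives Fb4
Eb5 gives Eb4
D5 gives D4
A#5 gives A#4

G#4 Fb4 Eb4 D4 A#4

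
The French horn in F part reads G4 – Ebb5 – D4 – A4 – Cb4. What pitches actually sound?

Written C4 on the French horn in F sounds as F3, a perfect fifth lower; apply that shift to every note.
G4 becomes C4
Ebb5 becomes Abb4
D4 becomes G3
A4 becomes D4
Cb4 becomes Fb3

C4 Abb4 G3 D4 Fb3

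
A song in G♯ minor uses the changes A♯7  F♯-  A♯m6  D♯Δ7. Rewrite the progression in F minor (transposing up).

G7 Eb- Gm6 CΔ7

G♯ minor up to F minor is a diminished seventh; each chord root moves by that interval while the quality stays the same.
A♯7: root A♯ up a diminished seventh → G, giving G7.
F♯-: root F♯ up a diminished seventh → Eb, giving Eb-.
A♯m6: root A♯ up a diminished seventh → G, giving Gm6.
D♯Δ7: root D♯ up a diminished seventh → C, giving CΔ7.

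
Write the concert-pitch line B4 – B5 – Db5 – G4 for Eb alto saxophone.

Written C4 sounds as Eb3 on the Eb alto saxophone, so concert pitches are written a major sixth up.
B4 → G#5
B5 → G#6
Db5 → Bb5
G4 → E5

G#5 G#6 Bb5 E5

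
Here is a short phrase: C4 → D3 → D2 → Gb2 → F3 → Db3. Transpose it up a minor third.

Eb4 F3 F2 Bbb2 Ab3 Fb3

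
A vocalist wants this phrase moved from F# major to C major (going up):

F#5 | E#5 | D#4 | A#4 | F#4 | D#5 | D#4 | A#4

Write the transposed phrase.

C6 B5 A4 E5 C5 A5 A4 E5

From F# up to C is a diminished fifth; apply that to each pitch.
F#5 to C6
E#5 to B5
D#4 to A4
A#4 to E5
F#4 to C5
D#5 to A5
D#4 to A4
A#4 to E5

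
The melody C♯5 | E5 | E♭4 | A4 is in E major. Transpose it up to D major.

B5 D6 Db5 G5

From E up to D is a minor seventh; apply that to each pitch.
C#5 gives B5
E5 gives D6
Eb4 gives Db5
A4 gives G5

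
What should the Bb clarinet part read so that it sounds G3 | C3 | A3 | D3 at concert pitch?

A3 D3 B3 E3

The Bb clarinet sounds a major second below written, so the written part must be a major second above concert — transpose each note up.
G3 → A3
C3 → D3
A3 → B3
D3 → E3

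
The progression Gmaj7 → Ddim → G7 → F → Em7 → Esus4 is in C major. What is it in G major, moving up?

Dmaj7 Adim D7 C Bm7 Bsus4

C major up to G major is a perfect fifth; each chord root moves by that interval while the quality stays the same.
Gmaj7: root G up a perfect fifth → D, giving Dmaj7.
Ddim: root D up a perfect fifth → A, giving Adim.
G7: root G up a perfect fifth → D, giving D7.
F: root F up a perfect fifth → C, giving C.
Em7: root E up a perfect fifth → B, giving Bm7.
Esus4: root E up a perfect fifth → B, giving Bsus4.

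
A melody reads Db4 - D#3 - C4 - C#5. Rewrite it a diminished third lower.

Db4 → B3
D#3 → B##2
C4 → A#3
C#5 → A##4

B3 B##2 A#3 A##4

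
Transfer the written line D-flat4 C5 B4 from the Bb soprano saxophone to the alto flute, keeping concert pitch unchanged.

Fb4 Eb5 D5

First find concert pitch: the Bb soprano saxophone sounds a major second below written, so D-flat4 C5 B4 sounds Cb4 Bb4 A4.
Then write for alto flute: it sounds a perfect fourth below written, so the part must be a perfect fourth above concert.
Cb4 → Fb4
Bb4 → Eb5
A4 → D5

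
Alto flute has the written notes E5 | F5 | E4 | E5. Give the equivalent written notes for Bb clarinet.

C#5 D5 C#4 C#5

First find concert pitch: the alto flute sounds a perfect fourth below written, so E5 F5 E4 E5 sounds B4 C5 B3 B4.
Then write for Bb clarinet: it sounds a major second below written, so the part must be a major second above concert.
B4 → C#5
C5 → D5
B3 → C#4
B4 → C#5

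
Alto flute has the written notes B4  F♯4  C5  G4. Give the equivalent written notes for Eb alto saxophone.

First find concert pitch: the alto flute sounds a perfect fourth below written, so B4 F♯4 C5 G4 sounds F#4 C#4 G4 D4.
Then write for Eb alto saxophone: it sounds a major sixth below written, so the part must be a major sixth above concert.
F#4 → D#5
C#4 → A#4
G4 → E5
D4 → B4

D#5 A#4 E5 B4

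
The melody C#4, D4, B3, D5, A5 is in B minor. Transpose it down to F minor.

G3 Ab3 F3 Ab4 Eb5

B minor to F minor down is an augmented fourth, so every note moves down by that interval.
C#4 becomes G3
D4 becomes Ab3
B3 becomes F3
D5 becomes Ab4
A5 becomes Eb5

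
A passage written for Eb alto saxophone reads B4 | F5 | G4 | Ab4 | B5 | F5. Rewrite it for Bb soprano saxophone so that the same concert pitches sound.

First find concert pitch: the Eb alto saxophone sounds a major sixth below written, so B4 F5 G4 Ab4 B5 F5 sounds D4 Ab4 Bb3 Cb4 D5 Ab4.
Then write for Bb soprano saxophone: it sounds a major second below written, so the part must be a major second above concert.
D4 → E4
Ab4 → Bb4
Bb3 → C4
Cb4 → Db4
D5 → E5
Ab4 → Bb4

E4 Bb4 C4 Db4 E5 Bb4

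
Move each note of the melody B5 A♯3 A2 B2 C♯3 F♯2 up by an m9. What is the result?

A minor ninth up from B5 gives C7.
A#3 up a minor ninth is B4.
A minor ninth up from A2 gives Bb3.
B2: a ninth up reaches C, and 13 semitones makes it C4.
C#3: a ninth up reaches D, and 13 semitones makes it D4.
F#2 up a minor ninth is G3.

C7 B4 Bb3 C4 D4 G3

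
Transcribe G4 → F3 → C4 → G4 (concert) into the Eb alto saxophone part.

E5 D4 A4 E5

The Eb alto saxophone sounds a major sixth below written, so the written part must be a major sixth above concert — transpose each note up.
G4 to E5
F3 to D4
C4 to A4
G4 to E5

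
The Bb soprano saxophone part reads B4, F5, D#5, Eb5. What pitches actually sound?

A4 Eb5 C#5 Db5

The Bb soprano saxophone sounds a major second below written, so transpose each written note down a major second.
B4 to A4
F5 to Eb5
D#5 to C#5
Eb5 to Db5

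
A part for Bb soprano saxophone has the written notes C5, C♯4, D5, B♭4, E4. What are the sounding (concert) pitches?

Bb4 B3 C5 Ab4 D4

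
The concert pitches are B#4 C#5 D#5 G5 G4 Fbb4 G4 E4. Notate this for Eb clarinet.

G##4 A#4 B#4 E5 E4 Dbb4 E4 C#4

The Eb clarinet sounds a minor third above written, so the written part must be a minor third below concert — transpose each note down.
B#4 to G##4
C#5 to A#4
D#5 to B#4
G5 to E5
G4 to E4
Fbb4 to Dbb4
G4 to E4
E4 to C#4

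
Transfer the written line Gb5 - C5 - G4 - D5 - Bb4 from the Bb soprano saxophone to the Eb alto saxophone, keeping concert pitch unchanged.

Db6 G5 D5 A5 F5

First find concert pitch: the Bb soprano saxophone sounds a major second below written, so Gb5 C5 G4 D5 Bb4 sounds Fb5 Bb4 F4 C5 Ab4.
Then write for Eb alto saxophone: it sounds a major sixth below written, so the part must be a major sixth above concert.
Fb5 → Db6
Bb4 → G5
F4 → D5
C5 → A5
Ab4 → F5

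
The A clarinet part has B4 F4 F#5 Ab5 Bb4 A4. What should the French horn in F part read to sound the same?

First find concert pitch: the A clarinet sounds a minor third below written, so B4 F4 F#5 Ab5 Bb4 A4 sounds G#4 D4 D#5 F5 G4 F#4.
Then write for French horn in F: it sounds a perfect fifth below written, so the part must be a perfect fifth above concert.
G#4 → D#5
D4 → A4
D#5 → A#5
F5 → C6
G4 → D5
F#4 → C#5

D#5 A4 A#5 C6 D5 C#5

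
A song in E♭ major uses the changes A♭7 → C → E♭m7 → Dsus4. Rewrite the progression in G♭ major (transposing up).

E♭ major up to G♭ major is a minor third; each chord root moves by that interval while the quality stays the same.
A♭7: root A♭ up a minor third → Cb, giving Cb7.
C: root C up a minor third → Eb, giving Eb.
E♭m7: root E♭ up a minor third → Gb, giving Gbm7.
Dsus4: root D up a minor third → F, giving Fsus4.

Cb7 Eb Gbm7 Fsus4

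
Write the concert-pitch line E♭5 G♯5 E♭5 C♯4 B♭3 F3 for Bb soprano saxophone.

F5 A#5 F5 D#4 C4 G3

The Bb soprano saxophone sounds a major second below written, so the written part must be a major second above concert — transpose each note up.
Eb5 -> F5
G#5 -> A#5
Eb5 -> F5
C#4 -> D#4
Bb3 -> C4
F3 -> G3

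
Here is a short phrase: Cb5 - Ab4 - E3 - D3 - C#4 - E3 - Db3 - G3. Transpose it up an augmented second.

Cb5 gives D5
Ab4 gives B4
E3 gives F##3
D3 gives E#3
C#4 gives D##4
E3 gives F##3
Db3 gives E3
G3 gives A#3

D5 B4 F##3 E#3 D##4 F##3 E3 A#3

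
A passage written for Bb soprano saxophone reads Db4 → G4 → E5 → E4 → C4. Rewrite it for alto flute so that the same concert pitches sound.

First find concert pitch: the Bb soprano saxophone sounds a major second below written, so Db4 G4 E5 E4 C4 sounds Cb4 F4 D5 D4 Bb3.
Then write for alto flute: it sounds a perfect fourth below written, so the part must be a perfect fourth above concert.
Cb4 → Fb4
F4 → Bb4
D5 → G5
D4 → G4
Bb3 → Eb4

Fb4 Bb4 G5 G4 Eb4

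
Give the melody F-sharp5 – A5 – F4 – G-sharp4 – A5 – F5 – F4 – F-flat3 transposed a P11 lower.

F#5 → C#4
A5 → E4
F4 → C3
G#4 → D#3
A5 → E4
F5 → C4
F4 → C3
Fb3 → Cb2

C#4 E4 C3 D#3 E4 C4 C3 Cb2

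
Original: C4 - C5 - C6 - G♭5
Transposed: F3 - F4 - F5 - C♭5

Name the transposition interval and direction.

Take the first pair: C4 → F3. C to F spans 5 letter names, so the interval is some kind of fifth.
F3 to C4 is 7 semitones, which makes it a perfect fifth; the second version is lower, so the direction is down.
Checking another pair — Gb5 → Cb5 — gives the same interval.

down a perfect fifth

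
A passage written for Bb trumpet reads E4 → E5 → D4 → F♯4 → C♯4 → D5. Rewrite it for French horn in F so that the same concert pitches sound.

First find concert pitch: the Bb trumpet sounds a major second below written, so E4 E5 D4 F♯4 C♯4 D5 sounds D4 D5 C4 E4 B3 C5.
Then write for French horn in F: it sounds a perfect fifth below written, so the part must be a perfect fifth above concert.
D4 → A4
D5 → A5
C4 → G4
E4 → B4
B3 → F#4
C5 → G5

A4 A5 G4 B4 F#4 G5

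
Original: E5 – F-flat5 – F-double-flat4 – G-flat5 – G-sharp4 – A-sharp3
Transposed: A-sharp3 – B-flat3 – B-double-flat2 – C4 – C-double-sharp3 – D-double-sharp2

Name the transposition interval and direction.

down a diminished twelfth

From E5 to A#3 is 12 letter names — a twelfth of some quality.
A#3 to E5 is 18 semitones, which makes it a diminished twelfth; the second version is lower, so the direction is down.
Checking another pair — A#3 → D##2 — gives the same interval.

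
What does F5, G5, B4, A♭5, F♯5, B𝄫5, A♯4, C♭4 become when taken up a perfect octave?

A perfect octave up from F5 gives F6.
G5: an octave up reaches G, and 12 semitones makes it G6.
B4 up a perfect octave is B5.
Ab5: an octave up reaches A, and 12 semitones makes it Ab6.
A perfect octave up from F#5 gives F#6.
Bbb5 up a perfect octave is Bbb6.
A#4: an octave up reaches A, and 12 semitones makes it A#5.
Cb4 up a perfect octave is Cb5.

F6 G6 B5 Ab6 F#6 Bbb6 A#5 Cb5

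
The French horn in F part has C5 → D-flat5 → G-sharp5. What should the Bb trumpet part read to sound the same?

G4 Ab4 D#5

First find concert pitch: the French horn in F sounds a perfect fifth below written, so C5 D-flat5 G-sharp5 sounds F4 Gb4 C#5.
Then write for Bb trumpet: it sounds a major second below written, so the part must be a major second above concert.
F4 → G4
Gb4 → Ab4
C#5 → D#5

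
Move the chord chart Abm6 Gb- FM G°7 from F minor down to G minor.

F minor down to G minor is a minor seventh; each chord root moves by that interval while the quality stays the same.
Abm6: root Ab down a minor seventh → Bb, giving Bbm6.
Gb-: root Gb down a minor seventh → Ab, giving Ab-.
FM: root F down a minor seventh → G, giving GM.
G°7: root G down a minor seventh → A, giving A°7.

Bbm6 Ab- GM A°7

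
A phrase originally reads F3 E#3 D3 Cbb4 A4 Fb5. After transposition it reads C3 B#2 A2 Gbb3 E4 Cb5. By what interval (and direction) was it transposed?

Take the first pair: F3 → C3. F to C spans 4 letter names, so the interval is some kind of fourth.
C3 to F3 is 5 semitones, which makes it a perfect fourth; the second version is lower, so the direction is down.
Checking another pair — Fb5 → Cb5 — gives the same interval.

down a perfect fourth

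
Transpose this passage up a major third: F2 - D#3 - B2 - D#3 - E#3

F2 gives A2
D#3 gives F##3
B2 gives D#3
D#3 gives F##3
E#3 gives G##3

A2 F##3 D#3 F##3 G##3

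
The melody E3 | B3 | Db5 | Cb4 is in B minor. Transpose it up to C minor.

B minor to C minor up is a minor second, so every note moves up by that interval.
E3 gives F3
B3 gives C4
Db5 gives Ebb5
Cb4 gives Dbb4

F3 C4 Ebb5 Dbb4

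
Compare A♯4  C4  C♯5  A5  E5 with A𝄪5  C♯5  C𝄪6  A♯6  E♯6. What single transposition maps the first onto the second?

up an augmented octave

From A#4 to A##5 is 8 letter names — an octave of some quality.
A#4 to A##5 is 13 semitones, which makes it an augmented octave; the second version is higher, so the direction is up.
Checking another pair — E5 → E#6 — gives the same interval.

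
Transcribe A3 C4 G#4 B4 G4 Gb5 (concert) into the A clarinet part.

C4 Eb4 B4 D5 Bb4 Bbb5

Written C4 sounds as A3 on the A clarinet, so concert pitches are written a minor third up.
A3 → C4
C4 → Eb4
G#4 → B4
B4 → D5
G4 → Bb4
Gb5 → Bbb5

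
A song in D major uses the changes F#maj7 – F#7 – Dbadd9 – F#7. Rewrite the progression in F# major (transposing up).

A#maj7 A#7 Fadd9 A#7

D major up to F# major is a major third; each chord root moves by that interval while the quality stays the same.
F#maj7: root F# up a major third → A#, giving A#maj7.
F#7: root F# up a major third → A#, giving A#7.
Dbadd9: root Db up a major third → F, giving Fadd9.
F#7: root F# up a major third → A#, giving A#7.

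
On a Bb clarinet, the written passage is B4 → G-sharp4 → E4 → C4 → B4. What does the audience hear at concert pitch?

The Bb clarinet sounds a major second below written, so transpose each written note down a major second.
B4 becomes A4
G#4 becomes F#4
E4 becomes D4
C4 becomes Bb3
B4 becomes A4

A4 F#4 D4 Bb3 A4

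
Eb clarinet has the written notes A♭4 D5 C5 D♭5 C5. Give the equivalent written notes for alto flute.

First find concert pitch: the Eb clarinet sounds a minor third above written, so A♭4 D5 C5 D♭5 C5 sounds Cb5 F5 Eb5 Fb5 Eb5.
Then write for alto flute: it sounds a perfect fourth below written, so the part must be a perfect fourth above concert.
Cb5 → Fb5
F5 → Bb5
Eb5 → Ab5
Fb5 → Bbb5
Eb5 → Ab5

Fb5 Bb5 Ab5 Bbb5 Ab5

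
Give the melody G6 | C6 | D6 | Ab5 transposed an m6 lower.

A minor sixth down from G6 gives B5.
A minor sixth down from C6 gives E5.
D6: a sixth down reaches F, and 8 semitones makes it F#5.
Ab5 down a minor sixth is C5.

B5 E5 F#5 C5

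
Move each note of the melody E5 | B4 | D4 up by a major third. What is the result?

E5 to G#5
B4 to D#5
D4 to F#4

G#5 D#5 F#4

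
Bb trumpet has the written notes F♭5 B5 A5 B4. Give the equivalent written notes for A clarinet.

First find concert pitch: the Bb trumpet sounds a major second below written, so F♭5 B5 A5 B4 sounds Ebb5 A5 G5 A4.
Then write for A clarinet: it sounds a minor third below written, so the part must be a minor third above concert.
Ebb5 → Gbb5
A5 → C6
G5 → Bb5
A4 → C5

Gbb5 C6 Bb5 C5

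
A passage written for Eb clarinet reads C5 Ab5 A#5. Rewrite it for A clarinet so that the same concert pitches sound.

First find concert pitch: the Eb clarinet sounds a minor third above written, so C5 Ab5 A#5 sounds Eb5 Cb6 C#6.
Then write for A clarinet: it sounds a minor third below written, so the part must be a minor third above concert.
Eb5 → Gb5
Cb6 → Ebb6
C#6 → E6

Gb5 Ebb6 E6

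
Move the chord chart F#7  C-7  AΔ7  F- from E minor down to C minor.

E minor down to C minor is a major third; each chord root moves by that interval while the quality stays the same.
F#7: root F# down a major third → D, giving D7.
C-7: root C down a major third → Ab, giving Ab-7.
AΔ7: root A down a major third → F, giving FΔ7.
F-: root F down a major third → Db, giving Db-.

D7 Ab-7 FΔ7 Db-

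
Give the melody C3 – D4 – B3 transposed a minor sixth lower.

E2 F#3 D#3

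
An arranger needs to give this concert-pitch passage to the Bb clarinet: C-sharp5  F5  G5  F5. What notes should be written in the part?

Written C4 sounds as Bb3 on the Bb clarinet, so concert pitches are written a major second up.
C#5 → D#5
F5 → G5
G5 → A5
F5 → G5

D#5 G5 A5 G5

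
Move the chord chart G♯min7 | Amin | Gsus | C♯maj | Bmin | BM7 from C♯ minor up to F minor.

Cmin7 Dbmin Cbsus Fmaj Ebmin EbM7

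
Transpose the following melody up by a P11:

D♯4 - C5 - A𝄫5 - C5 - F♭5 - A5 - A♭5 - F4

G#5 F6 Dbb7 F6 Bbb6 D7 Db7 Bb5

D#4 becomes G#5
C5 becomes F6
Abb5 becomes Dbb7
C5 becomes F6
Fb5 becomes Bbb6
A5 becomes D7
Ab5 becomes Db7
F4 becomes Bb5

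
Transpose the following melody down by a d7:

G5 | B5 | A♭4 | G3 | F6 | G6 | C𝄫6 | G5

G5 to A#4
B5 to C##5
Ab4 to B3
G3 to A#2
F6 to G#5
G6 to A#5
Cbb6 to Db5
G5 to A#4

A#4 C##5 B3 A#2 G#5 A#5 Db5 A#4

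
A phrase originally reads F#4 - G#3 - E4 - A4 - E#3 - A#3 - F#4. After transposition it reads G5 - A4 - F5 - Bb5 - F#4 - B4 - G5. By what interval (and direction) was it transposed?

Take the first pair: F#4 → G5. F to G spans 9 letter names, so the interval is some kind of ninth.
F#4 to G5 is 13 semitones, which makes it a minor ninth; the second version is higher, so the direction is up.
Checking another pair — F#4 → G5 — gives the same interval.

up a minor ninth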